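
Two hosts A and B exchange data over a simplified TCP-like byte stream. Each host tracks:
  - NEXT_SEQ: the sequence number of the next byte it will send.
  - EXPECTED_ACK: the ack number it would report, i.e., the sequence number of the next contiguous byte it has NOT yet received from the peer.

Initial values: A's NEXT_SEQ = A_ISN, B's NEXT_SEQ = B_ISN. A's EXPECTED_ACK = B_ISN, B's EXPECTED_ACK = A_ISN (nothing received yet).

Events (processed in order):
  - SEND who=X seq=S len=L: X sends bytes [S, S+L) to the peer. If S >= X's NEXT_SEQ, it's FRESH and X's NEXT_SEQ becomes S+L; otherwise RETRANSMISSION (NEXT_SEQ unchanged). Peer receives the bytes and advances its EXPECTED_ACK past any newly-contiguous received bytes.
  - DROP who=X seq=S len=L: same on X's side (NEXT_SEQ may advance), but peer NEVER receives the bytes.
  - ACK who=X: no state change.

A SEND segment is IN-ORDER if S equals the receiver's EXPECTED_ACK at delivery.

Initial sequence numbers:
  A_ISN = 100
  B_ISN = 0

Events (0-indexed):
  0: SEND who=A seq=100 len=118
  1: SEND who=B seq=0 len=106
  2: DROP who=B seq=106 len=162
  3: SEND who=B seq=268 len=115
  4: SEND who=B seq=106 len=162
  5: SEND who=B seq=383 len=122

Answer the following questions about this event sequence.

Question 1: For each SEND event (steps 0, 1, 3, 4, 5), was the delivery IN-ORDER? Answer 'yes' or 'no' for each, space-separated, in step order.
Answer: yes yes no yes yes

Derivation:
Step 0: SEND seq=100 -> in-order
Step 1: SEND seq=0 -> in-order
Step 3: SEND seq=268 -> out-of-order
Step 4: SEND seq=106 -> in-order
Step 5: SEND seq=383 -> in-order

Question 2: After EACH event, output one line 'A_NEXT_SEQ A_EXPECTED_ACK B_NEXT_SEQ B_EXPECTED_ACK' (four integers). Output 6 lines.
218 0 0 218
218 106 106 218
218 106 268 218
218 106 383 218
218 383 383 218
218 505 505 218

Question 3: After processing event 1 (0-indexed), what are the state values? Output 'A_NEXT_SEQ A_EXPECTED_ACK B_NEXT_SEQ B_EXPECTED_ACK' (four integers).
After event 0: A_seq=218 A_ack=0 B_seq=0 B_ack=218
After event 1: A_seq=218 A_ack=106 B_seq=106 B_ack=218

218 106 106 218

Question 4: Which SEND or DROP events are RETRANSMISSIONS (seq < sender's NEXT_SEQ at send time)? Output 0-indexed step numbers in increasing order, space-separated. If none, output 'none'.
Step 0: SEND seq=100 -> fresh
Step 1: SEND seq=0 -> fresh
Step 2: DROP seq=106 -> fresh
Step 3: SEND seq=268 -> fresh
Step 4: SEND seq=106 -> retransmit
Step 5: SEND seq=383 -> fresh

Answer: 4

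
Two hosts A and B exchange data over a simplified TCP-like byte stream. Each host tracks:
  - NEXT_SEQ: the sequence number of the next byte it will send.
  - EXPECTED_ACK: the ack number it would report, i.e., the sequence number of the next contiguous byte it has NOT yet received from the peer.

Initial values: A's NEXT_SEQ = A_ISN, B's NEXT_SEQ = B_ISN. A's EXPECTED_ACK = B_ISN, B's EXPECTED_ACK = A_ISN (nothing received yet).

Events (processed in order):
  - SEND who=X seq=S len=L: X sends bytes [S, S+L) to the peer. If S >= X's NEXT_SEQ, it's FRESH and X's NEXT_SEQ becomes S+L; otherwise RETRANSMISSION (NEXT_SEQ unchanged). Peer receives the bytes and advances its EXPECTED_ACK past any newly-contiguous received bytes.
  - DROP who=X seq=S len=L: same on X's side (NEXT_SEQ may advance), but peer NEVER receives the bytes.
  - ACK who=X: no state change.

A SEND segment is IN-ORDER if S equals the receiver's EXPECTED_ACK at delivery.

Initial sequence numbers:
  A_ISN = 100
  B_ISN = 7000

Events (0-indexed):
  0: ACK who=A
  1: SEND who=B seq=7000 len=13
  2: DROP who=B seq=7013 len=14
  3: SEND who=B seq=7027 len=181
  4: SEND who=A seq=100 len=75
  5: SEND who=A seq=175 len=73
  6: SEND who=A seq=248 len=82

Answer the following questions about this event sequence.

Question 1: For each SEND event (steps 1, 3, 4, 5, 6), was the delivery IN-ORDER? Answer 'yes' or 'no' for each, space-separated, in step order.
Answer: yes no yes yes yes

Derivation:
Step 1: SEND seq=7000 -> in-order
Step 3: SEND seq=7027 -> out-of-order
Step 4: SEND seq=100 -> in-order
Step 5: SEND seq=175 -> in-order
Step 6: SEND seq=248 -> in-order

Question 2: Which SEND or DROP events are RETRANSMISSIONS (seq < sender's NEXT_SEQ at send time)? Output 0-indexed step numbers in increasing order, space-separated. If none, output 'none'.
Step 1: SEND seq=7000 -> fresh
Step 2: DROP seq=7013 -> fresh
Step 3: SEND seq=7027 -> fresh
Step 4: SEND seq=100 -> fresh
Step 5: SEND seq=175 -> fresh
Step 6: SEND seq=248 -> fresh

Answer: none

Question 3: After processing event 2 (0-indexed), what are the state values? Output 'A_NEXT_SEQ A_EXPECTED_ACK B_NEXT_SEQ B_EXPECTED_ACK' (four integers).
After event 0: A_seq=100 A_ack=7000 B_seq=7000 B_ack=100
After event 1: A_seq=100 A_ack=7013 B_seq=7013 B_ack=100
After event 2: A_seq=100 A_ack=7013 B_seq=7027 B_ack=100

100 7013 7027 100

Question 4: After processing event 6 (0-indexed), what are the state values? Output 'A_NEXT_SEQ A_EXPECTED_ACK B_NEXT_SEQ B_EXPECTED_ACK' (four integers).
After event 0: A_seq=100 A_ack=7000 B_seq=7000 B_ack=100
After event 1: A_seq=100 A_ack=7013 B_seq=7013 B_ack=100
After event 2: A_seq=100 A_ack=7013 B_seq=7027 B_ack=100
After event 3: A_seq=100 A_ack=7013 B_seq=7208 B_ack=100
After event 4: A_seq=175 A_ack=7013 B_seq=7208 B_ack=175
After event 5: A_seq=248 A_ack=7013 B_seq=7208 B_ack=248
After event 6: A_seq=330 A_ack=7013 B_seq=7208 B_ack=330

330 7013 7208 330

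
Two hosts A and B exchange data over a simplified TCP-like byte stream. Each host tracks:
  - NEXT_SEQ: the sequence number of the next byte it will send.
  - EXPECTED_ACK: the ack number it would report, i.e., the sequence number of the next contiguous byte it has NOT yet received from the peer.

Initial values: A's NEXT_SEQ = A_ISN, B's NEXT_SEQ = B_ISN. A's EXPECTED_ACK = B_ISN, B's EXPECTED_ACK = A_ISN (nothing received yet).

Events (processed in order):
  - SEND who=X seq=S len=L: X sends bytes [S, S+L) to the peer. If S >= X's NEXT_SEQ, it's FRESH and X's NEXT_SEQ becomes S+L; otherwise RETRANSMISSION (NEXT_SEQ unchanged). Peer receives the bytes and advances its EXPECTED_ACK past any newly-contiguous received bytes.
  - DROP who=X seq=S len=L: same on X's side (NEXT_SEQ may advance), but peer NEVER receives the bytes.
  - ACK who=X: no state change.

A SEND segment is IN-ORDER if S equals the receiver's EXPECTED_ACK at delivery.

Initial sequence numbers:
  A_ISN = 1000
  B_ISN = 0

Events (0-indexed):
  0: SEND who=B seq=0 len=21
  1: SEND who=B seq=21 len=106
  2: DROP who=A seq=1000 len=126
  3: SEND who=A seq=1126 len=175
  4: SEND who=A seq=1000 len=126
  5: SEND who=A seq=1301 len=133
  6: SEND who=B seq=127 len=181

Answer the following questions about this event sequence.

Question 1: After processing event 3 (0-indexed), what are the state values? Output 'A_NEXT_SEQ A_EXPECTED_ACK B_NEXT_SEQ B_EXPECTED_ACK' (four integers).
After event 0: A_seq=1000 A_ack=21 B_seq=21 B_ack=1000
After event 1: A_seq=1000 A_ack=127 B_seq=127 B_ack=1000
After event 2: A_seq=1126 A_ack=127 B_seq=127 B_ack=1000
After event 3: A_seq=1301 A_ack=127 B_seq=127 B_ack=1000

1301 127 127 1000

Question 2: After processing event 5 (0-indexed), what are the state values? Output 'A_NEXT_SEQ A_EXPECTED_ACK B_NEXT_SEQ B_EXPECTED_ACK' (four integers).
After event 0: A_seq=1000 A_ack=21 B_seq=21 B_ack=1000
After event 1: A_seq=1000 A_ack=127 B_seq=127 B_ack=1000
After event 2: A_seq=1126 A_ack=127 B_seq=127 B_ack=1000
After event 3: A_seq=1301 A_ack=127 B_seq=127 B_ack=1000
After event 4: A_seq=1301 A_ack=127 B_seq=127 B_ack=1301
After event 5: A_seq=1434 A_ack=127 B_seq=127 B_ack=1434

1434 127 127 1434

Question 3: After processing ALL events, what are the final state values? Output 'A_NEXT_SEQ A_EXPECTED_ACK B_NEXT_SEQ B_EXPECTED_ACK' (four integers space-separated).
Answer: 1434 308 308 1434

Derivation:
After event 0: A_seq=1000 A_ack=21 B_seq=21 B_ack=1000
After event 1: A_seq=1000 A_ack=127 B_seq=127 B_ack=1000
After event 2: A_seq=1126 A_ack=127 B_seq=127 B_ack=1000
After event 3: A_seq=1301 A_ack=127 B_seq=127 B_ack=1000
After event 4: A_seq=1301 A_ack=127 B_seq=127 B_ack=1301
After event 5: A_seq=1434 A_ack=127 B_seq=127 B_ack=1434
After event 6: A_seq=1434 A_ack=308 B_seq=308 B_ack=1434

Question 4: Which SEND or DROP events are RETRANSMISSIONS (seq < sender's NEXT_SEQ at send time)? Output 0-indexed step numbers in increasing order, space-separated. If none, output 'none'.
Answer: 4

Derivation:
Step 0: SEND seq=0 -> fresh
Step 1: SEND seq=21 -> fresh
Step 2: DROP seq=1000 -> fresh
Step 3: SEND seq=1126 -> fresh
Step 4: SEND seq=1000 -> retransmit
Step 5: SEND seq=1301 -> fresh
Step 6: SEND seq=127 -> fresh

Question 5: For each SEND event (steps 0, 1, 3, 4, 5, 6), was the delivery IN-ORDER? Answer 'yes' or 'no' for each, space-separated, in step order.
Step 0: SEND seq=0 -> in-order
Step 1: SEND seq=21 -> in-order
Step 3: SEND seq=1126 -> out-of-order
Step 4: SEND seq=1000 -> in-order
Step 5: SEND seq=1301 -> in-order
Step 6: SEND seq=127 -> in-order

Answer: yes yes no yes yes yes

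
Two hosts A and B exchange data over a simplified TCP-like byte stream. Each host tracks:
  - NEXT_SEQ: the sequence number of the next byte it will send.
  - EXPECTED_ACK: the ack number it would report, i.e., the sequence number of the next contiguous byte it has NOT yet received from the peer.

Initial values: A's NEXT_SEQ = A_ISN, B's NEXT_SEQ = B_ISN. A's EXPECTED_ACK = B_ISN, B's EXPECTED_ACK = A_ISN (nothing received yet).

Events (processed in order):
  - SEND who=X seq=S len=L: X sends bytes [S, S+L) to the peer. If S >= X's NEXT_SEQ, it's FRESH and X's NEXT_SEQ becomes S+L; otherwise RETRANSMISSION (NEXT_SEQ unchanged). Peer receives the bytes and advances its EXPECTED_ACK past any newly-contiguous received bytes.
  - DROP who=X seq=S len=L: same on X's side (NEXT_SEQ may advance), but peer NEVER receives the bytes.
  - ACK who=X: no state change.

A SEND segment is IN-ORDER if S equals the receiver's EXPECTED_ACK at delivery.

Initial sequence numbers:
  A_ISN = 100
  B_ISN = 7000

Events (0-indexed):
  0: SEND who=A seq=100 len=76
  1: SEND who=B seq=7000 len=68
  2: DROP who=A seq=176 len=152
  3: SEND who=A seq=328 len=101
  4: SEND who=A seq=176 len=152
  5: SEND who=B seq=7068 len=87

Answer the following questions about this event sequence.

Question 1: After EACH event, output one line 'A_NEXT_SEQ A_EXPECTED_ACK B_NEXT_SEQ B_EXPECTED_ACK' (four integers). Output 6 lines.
176 7000 7000 176
176 7068 7068 176
328 7068 7068 176
429 7068 7068 176
429 7068 7068 429
429 7155 7155 429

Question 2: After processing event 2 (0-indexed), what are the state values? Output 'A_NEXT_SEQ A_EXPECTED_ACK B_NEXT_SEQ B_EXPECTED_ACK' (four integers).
After event 0: A_seq=176 A_ack=7000 B_seq=7000 B_ack=176
After event 1: A_seq=176 A_ack=7068 B_seq=7068 B_ack=176
After event 2: A_seq=328 A_ack=7068 B_seq=7068 B_ack=176

328 7068 7068 176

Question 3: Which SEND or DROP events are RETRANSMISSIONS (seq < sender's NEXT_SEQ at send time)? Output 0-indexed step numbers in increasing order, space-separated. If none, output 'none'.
Answer: 4

Derivation:
Step 0: SEND seq=100 -> fresh
Step 1: SEND seq=7000 -> fresh
Step 2: DROP seq=176 -> fresh
Step 3: SEND seq=328 -> fresh
Step 4: SEND seq=176 -> retransmit
Step 5: SEND seq=7068 -> fresh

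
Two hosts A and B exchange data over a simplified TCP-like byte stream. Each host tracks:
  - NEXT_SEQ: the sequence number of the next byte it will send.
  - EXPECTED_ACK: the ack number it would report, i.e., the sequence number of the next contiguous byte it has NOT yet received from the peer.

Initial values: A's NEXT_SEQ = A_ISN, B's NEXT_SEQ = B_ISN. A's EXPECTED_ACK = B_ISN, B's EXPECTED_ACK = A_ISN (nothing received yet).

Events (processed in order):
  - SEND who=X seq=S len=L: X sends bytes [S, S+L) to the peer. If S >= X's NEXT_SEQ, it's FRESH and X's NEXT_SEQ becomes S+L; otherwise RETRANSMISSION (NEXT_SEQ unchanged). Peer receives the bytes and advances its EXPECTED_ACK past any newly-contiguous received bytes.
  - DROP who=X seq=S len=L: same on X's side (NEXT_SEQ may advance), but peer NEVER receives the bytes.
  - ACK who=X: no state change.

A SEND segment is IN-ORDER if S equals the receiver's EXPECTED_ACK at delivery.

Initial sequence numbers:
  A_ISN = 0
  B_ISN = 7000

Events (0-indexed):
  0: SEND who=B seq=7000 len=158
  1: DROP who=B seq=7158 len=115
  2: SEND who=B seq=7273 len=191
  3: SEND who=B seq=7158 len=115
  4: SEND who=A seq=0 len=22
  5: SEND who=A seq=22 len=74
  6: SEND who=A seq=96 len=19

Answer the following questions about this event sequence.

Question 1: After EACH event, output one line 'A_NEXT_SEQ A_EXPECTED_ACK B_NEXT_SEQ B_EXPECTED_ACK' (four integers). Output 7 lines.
0 7158 7158 0
0 7158 7273 0
0 7158 7464 0
0 7464 7464 0
22 7464 7464 22
96 7464 7464 96
115 7464 7464 115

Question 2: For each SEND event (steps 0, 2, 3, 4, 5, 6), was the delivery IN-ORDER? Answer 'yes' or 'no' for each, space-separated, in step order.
Answer: yes no yes yes yes yes

Derivation:
Step 0: SEND seq=7000 -> in-order
Step 2: SEND seq=7273 -> out-of-order
Step 3: SEND seq=7158 -> in-order
Step 4: SEND seq=0 -> in-order
Step 5: SEND seq=22 -> in-order
Step 6: SEND seq=96 -> in-order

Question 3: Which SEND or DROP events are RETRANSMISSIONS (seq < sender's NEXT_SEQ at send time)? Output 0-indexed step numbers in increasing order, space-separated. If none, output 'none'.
Answer: 3

Derivation:
Step 0: SEND seq=7000 -> fresh
Step 1: DROP seq=7158 -> fresh
Step 2: SEND seq=7273 -> fresh
Step 3: SEND seq=7158 -> retransmit
Step 4: SEND seq=0 -> fresh
Step 5: SEND seq=22 -> fresh
Step 6: SEND seq=96 -> fresh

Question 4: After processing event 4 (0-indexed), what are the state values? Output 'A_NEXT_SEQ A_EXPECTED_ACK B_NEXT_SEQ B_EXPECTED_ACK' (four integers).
After event 0: A_seq=0 A_ack=7158 B_seq=7158 B_ack=0
After event 1: A_seq=0 A_ack=7158 B_seq=7273 B_ack=0
After event 2: A_seq=0 A_ack=7158 B_seq=7464 B_ack=0
After event 3: A_seq=0 A_ack=7464 B_seq=7464 B_ack=0
After event 4: A_seq=22 A_ack=7464 B_seq=7464 B_ack=22

22 7464 7464 22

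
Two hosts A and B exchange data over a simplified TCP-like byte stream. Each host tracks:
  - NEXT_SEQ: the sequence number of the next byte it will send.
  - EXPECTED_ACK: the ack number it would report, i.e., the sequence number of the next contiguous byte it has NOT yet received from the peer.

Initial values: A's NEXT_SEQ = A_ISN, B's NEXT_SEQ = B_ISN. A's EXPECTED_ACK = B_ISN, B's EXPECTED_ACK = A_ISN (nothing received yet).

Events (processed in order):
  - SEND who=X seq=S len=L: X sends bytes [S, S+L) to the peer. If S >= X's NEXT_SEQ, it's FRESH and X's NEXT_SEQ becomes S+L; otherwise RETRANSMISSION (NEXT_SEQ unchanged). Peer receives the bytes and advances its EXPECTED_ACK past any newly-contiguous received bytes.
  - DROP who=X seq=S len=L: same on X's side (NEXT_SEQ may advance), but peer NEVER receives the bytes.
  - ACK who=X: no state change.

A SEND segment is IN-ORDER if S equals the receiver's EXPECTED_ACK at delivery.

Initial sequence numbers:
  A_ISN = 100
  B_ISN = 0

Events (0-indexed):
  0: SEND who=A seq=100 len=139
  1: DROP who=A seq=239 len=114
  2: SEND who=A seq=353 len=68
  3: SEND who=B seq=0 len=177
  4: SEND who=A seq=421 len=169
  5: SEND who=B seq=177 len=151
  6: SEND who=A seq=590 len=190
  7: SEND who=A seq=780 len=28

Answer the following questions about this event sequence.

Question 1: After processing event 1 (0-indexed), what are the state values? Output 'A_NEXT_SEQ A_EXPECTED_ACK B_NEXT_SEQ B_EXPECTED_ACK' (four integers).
After event 0: A_seq=239 A_ack=0 B_seq=0 B_ack=239
After event 1: A_seq=353 A_ack=0 B_seq=0 B_ack=239

353 0 0 239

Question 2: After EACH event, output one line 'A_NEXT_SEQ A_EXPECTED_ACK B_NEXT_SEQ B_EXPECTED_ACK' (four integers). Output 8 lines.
239 0 0 239
353 0 0 239
421 0 0 239
421 177 177 239
590 177 177 239
590 328 328 239
780 328 328 239
808 328 328 239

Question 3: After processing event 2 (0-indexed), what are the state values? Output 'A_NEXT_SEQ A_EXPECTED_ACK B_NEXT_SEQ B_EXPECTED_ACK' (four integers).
After event 0: A_seq=239 A_ack=0 B_seq=0 B_ack=239
After event 1: A_seq=353 A_ack=0 B_seq=0 B_ack=239
After event 2: A_seq=421 A_ack=0 B_seq=0 B_ack=239

421 0 0 239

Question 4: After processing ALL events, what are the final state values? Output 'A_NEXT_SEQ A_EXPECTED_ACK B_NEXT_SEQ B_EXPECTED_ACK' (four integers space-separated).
Answer: 808 328 328 239

Derivation:
After event 0: A_seq=239 A_ack=0 B_seq=0 B_ack=239
After event 1: A_seq=353 A_ack=0 B_seq=0 B_ack=239
After event 2: A_seq=421 A_ack=0 B_seq=0 B_ack=239
After event 3: A_seq=421 A_ack=177 B_seq=177 B_ack=239
After event 4: A_seq=590 A_ack=177 B_seq=177 B_ack=239
After event 5: A_seq=590 A_ack=328 B_seq=328 B_ack=239
After event 6: A_seq=780 A_ack=328 B_seq=328 B_ack=239
After event 7: A_seq=808 A_ack=328 B_seq=328 B_ack=239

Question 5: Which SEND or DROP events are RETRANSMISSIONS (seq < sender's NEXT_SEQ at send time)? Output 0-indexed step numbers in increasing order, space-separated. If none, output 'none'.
Step 0: SEND seq=100 -> fresh
Step 1: DROP seq=239 -> fresh
Step 2: SEND seq=353 -> fresh
Step 3: SEND seq=0 -> fresh
Step 4: SEND seq=421 -> fresh
Step 5: SEND seq=177 -> fresh
Step 6: SEND seq=590 -> fresh
Step 7: SEND seq=780 -> fresh

Answer: none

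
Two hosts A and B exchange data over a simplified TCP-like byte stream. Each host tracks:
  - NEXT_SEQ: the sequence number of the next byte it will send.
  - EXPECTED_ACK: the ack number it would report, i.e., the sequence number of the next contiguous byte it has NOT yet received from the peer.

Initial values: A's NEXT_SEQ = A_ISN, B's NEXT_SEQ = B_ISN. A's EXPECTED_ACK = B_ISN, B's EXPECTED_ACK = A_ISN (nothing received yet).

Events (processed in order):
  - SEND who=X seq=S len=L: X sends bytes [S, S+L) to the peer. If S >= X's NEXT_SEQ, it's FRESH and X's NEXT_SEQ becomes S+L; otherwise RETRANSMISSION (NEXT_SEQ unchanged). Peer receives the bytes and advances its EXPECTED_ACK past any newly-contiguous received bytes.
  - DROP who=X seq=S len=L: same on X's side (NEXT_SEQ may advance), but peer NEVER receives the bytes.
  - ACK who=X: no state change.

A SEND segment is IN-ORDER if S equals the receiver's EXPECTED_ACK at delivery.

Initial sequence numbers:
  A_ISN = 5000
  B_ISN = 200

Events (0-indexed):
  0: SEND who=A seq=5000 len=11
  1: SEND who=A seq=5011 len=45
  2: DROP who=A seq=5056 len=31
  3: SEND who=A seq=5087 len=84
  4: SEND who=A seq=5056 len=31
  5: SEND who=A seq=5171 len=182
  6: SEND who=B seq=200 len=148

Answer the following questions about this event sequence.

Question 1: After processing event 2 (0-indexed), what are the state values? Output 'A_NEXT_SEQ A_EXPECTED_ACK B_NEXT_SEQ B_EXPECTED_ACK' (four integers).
After event 0: A_seq=5011 A_ack=200 B_seq=200 B_ack=5011
After event 1: A_seq=5056 A_ack=200 B_seq=200 B_ack=5056
After event 2: A_seq=5087 A_ack=200 B_seq=200 B_ack=5056

5087 200 200 5056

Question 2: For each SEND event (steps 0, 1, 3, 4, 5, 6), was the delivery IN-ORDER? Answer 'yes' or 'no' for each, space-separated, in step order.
Step 0: SEND seq=5000 -> in-order
Step 1: SEND seq=5011 -> in-order
Step 3: SEND seq=5087 -> out-of-order
Step 4: SEND seq=5056 -> in-order
Step 5: SEND seq=5171 -> in-order
Step 6: SEND seq=200 -> in-order

Answer: yes yes no yes yes yes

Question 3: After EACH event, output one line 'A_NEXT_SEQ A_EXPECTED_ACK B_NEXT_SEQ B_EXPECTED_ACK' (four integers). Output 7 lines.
5011 200 200 5011
5056 200 200 5056
5087 200 200 5056
5171 200 200 5056
5171 200 200 5171
5353 200 200 5353
5353 348 348 5353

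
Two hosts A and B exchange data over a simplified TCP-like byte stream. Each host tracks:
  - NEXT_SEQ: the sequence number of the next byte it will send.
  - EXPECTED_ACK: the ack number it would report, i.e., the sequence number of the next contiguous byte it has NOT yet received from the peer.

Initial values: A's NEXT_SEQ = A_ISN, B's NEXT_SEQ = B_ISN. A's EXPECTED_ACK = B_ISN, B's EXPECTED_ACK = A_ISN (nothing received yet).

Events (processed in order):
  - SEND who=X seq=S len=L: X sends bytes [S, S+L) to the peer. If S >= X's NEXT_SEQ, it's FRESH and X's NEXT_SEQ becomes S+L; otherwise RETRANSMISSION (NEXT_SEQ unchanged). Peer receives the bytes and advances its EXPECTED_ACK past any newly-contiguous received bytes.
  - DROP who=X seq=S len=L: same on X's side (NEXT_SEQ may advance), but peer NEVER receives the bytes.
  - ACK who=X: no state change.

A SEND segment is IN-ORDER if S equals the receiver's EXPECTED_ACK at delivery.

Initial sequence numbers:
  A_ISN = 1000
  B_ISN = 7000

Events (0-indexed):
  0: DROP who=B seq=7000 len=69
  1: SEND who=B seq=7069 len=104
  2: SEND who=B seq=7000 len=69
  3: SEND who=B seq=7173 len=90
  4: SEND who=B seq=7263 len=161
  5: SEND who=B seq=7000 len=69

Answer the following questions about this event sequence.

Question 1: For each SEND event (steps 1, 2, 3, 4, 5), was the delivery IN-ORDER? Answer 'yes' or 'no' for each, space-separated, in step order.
Step 1: SEND seq=7069 -> out-of-order
Step 2: SEND seq=7000 -> in-order
Step 3: SEND seq=7173 -> in-order
Step 4: SEND seq=7263 -> in-order
Step 5: SEND seq=7000 -> out-of-order

Answer: no yes yes yes no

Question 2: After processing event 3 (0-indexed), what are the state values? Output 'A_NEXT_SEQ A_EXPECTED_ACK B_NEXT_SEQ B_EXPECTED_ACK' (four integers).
After event 0: A_seq=1000 A_ack=7000 B_seq=7069 B_ack=1000
After event 1: A_seq=1000 A_ack=7000 B_seq=7173 B_ack=1000
After event 2: A_seq=1000 A_ack=7173 B_seq=7173 B_ack=1000
After event 3: A_seq=1000 A_ack=7263 B_seq=7263 B_ack=1000

1000 7263 7263 1000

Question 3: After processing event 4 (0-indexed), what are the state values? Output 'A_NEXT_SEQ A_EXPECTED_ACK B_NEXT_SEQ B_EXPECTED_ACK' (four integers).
After event 0: A_seq=1000 A_ack=7000 B_seq=7069 B_ack=1000
After event 1: A_seq=1000 A_ack=7000 B_seq=7173 B_ack=1000
After event 2: A_seq=1000 A_ack=7173 B_seq=7173 B_ack=1000
After event 3: A_seq=1000 A_ack=7263 B_seq=7263 B_ack=1000
After event 4: A_seq=1000 A_ack=7424 B_seq=7424 B_ack=1000

1000 7424 7424 1000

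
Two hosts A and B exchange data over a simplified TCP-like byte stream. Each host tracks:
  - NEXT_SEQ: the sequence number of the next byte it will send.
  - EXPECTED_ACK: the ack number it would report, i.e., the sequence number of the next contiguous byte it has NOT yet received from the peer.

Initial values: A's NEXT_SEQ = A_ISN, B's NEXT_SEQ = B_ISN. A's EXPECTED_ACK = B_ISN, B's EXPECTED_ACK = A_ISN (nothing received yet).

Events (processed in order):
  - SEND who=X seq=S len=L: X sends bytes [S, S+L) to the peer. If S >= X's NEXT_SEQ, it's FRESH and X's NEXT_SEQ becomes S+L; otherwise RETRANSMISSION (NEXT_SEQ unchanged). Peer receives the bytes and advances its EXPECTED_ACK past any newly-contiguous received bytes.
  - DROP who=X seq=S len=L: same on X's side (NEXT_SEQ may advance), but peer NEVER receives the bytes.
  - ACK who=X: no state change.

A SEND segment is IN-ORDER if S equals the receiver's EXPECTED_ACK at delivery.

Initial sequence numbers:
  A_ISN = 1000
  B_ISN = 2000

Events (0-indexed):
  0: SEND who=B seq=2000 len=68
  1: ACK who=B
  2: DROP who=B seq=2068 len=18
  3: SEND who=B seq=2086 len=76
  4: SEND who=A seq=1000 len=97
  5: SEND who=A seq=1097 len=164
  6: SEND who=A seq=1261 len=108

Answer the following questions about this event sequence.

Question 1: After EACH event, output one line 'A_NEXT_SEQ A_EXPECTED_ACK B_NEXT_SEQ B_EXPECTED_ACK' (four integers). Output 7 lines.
1000 2068 2068 1000
1000 2068 2068 1000
1000 2068 2086 1000
1000 2068 2162 1000
1097 2068 2162 1097
1261 2068 2162 1261
1369 2068 2162 1369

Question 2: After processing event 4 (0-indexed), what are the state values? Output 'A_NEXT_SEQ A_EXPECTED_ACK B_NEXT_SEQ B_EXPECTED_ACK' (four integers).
After event 0: A_seq=1000 A_ack=2068 B_seq=2068 B_ack=1000
After event 1: A_seq=1000 A_ack=2068 B_seq=2068 B_ack=1000
After event 2: A_seq=1000 A_ack=2068 B_seq=2086 B_ack=1000
After event 3: A_seq=1000 A_ack=2068 B_seq=2162 B_ack=1000
After event 4: A_seq=1097 A_ack=2068 B_seq=2162 B_ack=1097

1097 2068 2162 1097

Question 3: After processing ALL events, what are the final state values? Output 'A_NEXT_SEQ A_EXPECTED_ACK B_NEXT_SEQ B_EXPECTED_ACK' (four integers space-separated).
After event 0: A_seq=1000 A_ack=2068 B_seq=2068 B_ack=1000
After event 1: A_seq=1000 A_ack=2068 B_seq=2068 B_ack=1000
After event 2: A_seq=1000 A_ack=2068 B_seq=2086 B_ack=1000
After event 3: A_seq=1000 A_ack=2068 B_seq=2162 B_ack=1000
After event 4: A_seq=1097 A_ack=2068 B_seq=2162 B_ack=1097
After event 5: A_seq=1261 A_ack=2068 B_seq=2162 B_ack=1261
After event 6: A_seq=1369 A_ack=2068 B_seq=2162 B_ack=1369

Answer: 1369 2068 2162 1369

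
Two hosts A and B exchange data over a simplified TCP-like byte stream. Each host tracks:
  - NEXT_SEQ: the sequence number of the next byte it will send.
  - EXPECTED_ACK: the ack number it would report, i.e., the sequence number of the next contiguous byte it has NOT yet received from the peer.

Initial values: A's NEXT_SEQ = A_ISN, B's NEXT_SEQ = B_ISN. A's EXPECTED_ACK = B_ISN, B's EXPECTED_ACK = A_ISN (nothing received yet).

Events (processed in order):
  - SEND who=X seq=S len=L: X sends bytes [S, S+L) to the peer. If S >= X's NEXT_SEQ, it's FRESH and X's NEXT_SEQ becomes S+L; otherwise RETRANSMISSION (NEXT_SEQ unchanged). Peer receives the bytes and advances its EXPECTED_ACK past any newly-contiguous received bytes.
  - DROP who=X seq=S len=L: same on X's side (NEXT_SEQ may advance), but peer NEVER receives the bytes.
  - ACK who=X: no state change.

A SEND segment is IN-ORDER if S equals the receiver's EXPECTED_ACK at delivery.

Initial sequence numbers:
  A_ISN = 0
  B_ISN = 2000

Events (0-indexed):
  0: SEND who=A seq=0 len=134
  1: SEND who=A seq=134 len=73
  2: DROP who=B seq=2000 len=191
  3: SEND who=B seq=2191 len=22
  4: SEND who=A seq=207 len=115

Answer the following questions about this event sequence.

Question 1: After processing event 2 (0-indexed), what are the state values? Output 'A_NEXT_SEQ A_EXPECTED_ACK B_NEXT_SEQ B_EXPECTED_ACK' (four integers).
After event 0: A_seq=134 A_ack=2000 B_seq=2000 B_ack=134
After event 1: A_seq=207 A_ack=2000 B_seq=2000 B_ack=207
After event 2: A_seq=207 A_ack=2000 B_seq=2191 B_ack=207

207 2000 2191 207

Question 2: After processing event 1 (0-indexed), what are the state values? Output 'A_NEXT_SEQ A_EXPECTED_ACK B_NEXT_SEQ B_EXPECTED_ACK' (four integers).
After event 0: A_seq=134 A_ack=2000 B_seq=2000 B_ack=134
After event 1: A_seq=207 A_ack=2000 B_seq=2000 B_ack=207

207 2000 2000 207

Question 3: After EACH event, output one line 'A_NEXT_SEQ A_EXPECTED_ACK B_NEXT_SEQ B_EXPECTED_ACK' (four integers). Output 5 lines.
134 2000 2000 134
207 2000 2000 207
207 2000 2191 207
207 2000 2213 207
322 2000 2213 322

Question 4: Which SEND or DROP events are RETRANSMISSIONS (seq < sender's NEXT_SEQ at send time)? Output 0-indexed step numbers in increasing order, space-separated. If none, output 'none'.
Step 0: SEND seq=0 -> fresh
Step 1: SEND seq=134 -> fresh
Step 2: DROP seq=2000 -> fresh
Step 3: SEND seq=2191 -> fresh
Step 4: SEND seq=207 -> fresh

Answer: none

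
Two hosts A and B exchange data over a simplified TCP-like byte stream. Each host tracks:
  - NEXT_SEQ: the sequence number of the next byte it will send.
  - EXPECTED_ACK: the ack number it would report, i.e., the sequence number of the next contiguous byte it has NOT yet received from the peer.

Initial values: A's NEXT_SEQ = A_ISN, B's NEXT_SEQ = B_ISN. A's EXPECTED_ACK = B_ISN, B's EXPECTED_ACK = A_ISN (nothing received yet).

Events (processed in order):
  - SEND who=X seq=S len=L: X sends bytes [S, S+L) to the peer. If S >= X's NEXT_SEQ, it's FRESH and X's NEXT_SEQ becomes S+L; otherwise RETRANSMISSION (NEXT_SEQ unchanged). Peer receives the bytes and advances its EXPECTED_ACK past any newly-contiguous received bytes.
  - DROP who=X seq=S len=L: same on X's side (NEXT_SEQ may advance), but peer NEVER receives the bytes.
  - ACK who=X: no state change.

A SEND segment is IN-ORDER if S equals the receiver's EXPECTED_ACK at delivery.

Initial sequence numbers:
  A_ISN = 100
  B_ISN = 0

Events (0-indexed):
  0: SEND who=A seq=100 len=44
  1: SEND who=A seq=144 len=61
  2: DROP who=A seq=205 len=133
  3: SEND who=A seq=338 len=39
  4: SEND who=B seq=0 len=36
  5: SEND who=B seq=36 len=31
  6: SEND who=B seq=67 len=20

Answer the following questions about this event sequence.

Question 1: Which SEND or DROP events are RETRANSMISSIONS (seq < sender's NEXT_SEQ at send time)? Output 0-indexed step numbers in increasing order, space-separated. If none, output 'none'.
Answer: none

Derivation:
Step 0: SEND seq=100 -> fresh
Step 1: SEND seq=144 -> fresh
Step 2: DROP seq=205 -> fresh
Step 3: SEND seq=338 -> fresh
Step 4: SEND seq=0 -> fresh
Step 5: SEND seq=36 -> fresh
Step 6: SEND seq=67 -> fresh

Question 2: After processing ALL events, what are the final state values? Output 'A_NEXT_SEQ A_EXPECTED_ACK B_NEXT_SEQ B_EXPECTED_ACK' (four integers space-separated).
After event 0: A_seq=144 A_ack=0 B_seq=0 B_ack=144
After event 1: A_seq=205 A_ack=0 B_seq=0 B_ack=205
After event 2: A_seq=338 A_ack=0 B_seq=0 B_ack=205
After event 3: A_seq=377 A_ack=0 B_seq=0 B_ack=205
After event 4: A_seq=377 A_ack=36 B_seq=36 B_ack=205
After event 5: A_seq=377 A_ack=67 B_seq=67 B_ack=205
After event 6: A_seq=377 A_ack=87 B_seq=87 B_ack=205

Answer: 377 87 87 205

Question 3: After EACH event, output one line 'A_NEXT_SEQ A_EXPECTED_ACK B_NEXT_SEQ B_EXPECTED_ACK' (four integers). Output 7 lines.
144 0 0 144
205 0 0 205
338 0 0 205
377 0 0 205
377 36 36 205
377 67 67 205
377 87 87 205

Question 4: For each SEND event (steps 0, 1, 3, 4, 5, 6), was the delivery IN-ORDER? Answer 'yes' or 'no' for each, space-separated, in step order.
Answer: yes yes no yes yes yes

Derivation:
Step 0: SEND seq=100 -> in-order
Step 1: SEND seq=144 -> in-order
Step 3: SEND seq=338 -> out-of-order
Step 4: SEND seq=0 -> in-order
Step 5: SEND seq=36 -> in-order
Step 6: SEND seq=67 -> in-order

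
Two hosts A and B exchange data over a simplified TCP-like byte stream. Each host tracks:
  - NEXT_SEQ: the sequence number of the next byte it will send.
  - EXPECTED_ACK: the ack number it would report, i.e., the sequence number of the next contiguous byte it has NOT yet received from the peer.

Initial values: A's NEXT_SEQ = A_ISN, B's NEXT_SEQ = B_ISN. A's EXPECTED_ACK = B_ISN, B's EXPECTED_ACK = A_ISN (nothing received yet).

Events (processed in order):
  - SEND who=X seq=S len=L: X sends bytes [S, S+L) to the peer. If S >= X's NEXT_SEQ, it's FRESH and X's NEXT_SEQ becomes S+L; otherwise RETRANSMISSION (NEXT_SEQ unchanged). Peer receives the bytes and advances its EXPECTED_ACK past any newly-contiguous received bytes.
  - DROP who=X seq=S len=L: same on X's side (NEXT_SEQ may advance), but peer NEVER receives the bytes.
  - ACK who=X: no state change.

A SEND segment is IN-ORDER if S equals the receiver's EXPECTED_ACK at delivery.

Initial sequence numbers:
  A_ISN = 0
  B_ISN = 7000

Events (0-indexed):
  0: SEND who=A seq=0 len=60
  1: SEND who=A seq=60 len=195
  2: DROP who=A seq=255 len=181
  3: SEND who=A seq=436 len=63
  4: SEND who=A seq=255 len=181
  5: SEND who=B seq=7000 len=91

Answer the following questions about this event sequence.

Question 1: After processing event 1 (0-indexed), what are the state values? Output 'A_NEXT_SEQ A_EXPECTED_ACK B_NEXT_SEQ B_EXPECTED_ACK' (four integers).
After event 0: A_seq=60 A_ack=7000 B_seq=7000 B_ack=60
After event 1: A_seq=255 A_ack=7000 B_seq=7000 B_ack=255

255 7000 7000 255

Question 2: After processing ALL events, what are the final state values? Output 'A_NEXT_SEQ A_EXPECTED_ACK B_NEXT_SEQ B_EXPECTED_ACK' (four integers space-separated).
Answer: 499 7091 7091 499

Derivation:
After event 0: A_seq=60 A_ack=7000 B_seq=7000 B_ack=60
After event 1: A_seq=255 A_ack=7000 B_seq=7000 B_ack=255
After event 2: A_seq=436 A_ack=7000 B_seq=7000 B_ack=255
After event 3: A_seq=499 A_ack=7000 B_seq=7000 B_ack=255
After event 4: A_seq=499 A_ack=7000 B_seq=7000 B_ack=499
After event 5: A_seq=499 A_ack=7091 B_seq=7091 B_ack=499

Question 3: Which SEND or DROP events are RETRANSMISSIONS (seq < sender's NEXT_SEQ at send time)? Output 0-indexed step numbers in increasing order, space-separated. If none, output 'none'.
Step 0: SEND seq=0 -> fresh
Step 1: SEND seq=60 -> fresh
Step 2: DROP seq=255 -> fresh
Step 3: SEND seq=436 -> fresh
Step 4: SEND seq=255 -> retransmit
Step 5: SEND seq=7000 -> fresh

Answer: 4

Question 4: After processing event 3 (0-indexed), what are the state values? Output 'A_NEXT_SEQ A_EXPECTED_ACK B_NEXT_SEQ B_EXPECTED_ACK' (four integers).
After event 0: A_seq=60 A_ack=7000 B_seq=7000 B_ack=60
After event 1: A_seq=255 A_ack=7000 B_seq=7000 B_ack=255
After event 2: A_seq=436 A_ack=7000 B_seq=7000 B_ack=255
After event 3: A_seq=499 A_ack=7000 B_seq=7000 B_ack=255

499 7000 7000 255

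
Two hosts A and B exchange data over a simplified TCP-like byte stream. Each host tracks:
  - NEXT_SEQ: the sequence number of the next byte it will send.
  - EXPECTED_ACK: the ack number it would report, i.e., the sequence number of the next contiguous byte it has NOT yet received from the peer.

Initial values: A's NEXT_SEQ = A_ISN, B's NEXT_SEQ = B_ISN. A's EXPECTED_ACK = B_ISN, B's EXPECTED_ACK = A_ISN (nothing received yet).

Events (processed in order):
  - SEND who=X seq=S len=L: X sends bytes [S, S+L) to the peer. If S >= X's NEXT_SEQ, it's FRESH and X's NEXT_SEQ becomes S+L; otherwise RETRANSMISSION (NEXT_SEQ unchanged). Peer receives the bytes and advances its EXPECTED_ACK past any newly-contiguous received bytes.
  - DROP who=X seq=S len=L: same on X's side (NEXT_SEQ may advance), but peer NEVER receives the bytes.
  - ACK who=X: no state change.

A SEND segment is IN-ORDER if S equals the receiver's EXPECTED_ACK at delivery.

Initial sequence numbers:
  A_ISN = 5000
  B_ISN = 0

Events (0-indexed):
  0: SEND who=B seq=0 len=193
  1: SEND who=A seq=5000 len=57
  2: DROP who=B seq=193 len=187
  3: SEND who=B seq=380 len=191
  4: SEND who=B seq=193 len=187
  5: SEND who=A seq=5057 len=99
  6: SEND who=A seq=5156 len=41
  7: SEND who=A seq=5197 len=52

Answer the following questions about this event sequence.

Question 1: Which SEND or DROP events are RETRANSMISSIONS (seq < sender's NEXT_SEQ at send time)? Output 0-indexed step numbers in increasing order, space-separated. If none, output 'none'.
Answer: 4

Derivation:
Step 0: SEND seq=0 -> fresh
Step 1: SEND seq=5000 -> fresh
Step 2: DROP seq=193 -> fresh
Step 3: SEND seq=380 -> fresh
Step 4: SEND seq=193 -> retransmit
Step 5: SEND seq=5057 -> fresh
Step 6: SEND seq=5156 -> fresh
Step 7: SEND seq=5197 -> fresh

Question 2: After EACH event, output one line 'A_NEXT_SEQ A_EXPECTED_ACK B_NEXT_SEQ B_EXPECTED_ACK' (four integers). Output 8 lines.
5000 193 193 5000
5057 193 193 5057
5057 193 380 5057
5057 193 571 5057
5057 571 571 5057
5156 571 571 5156
5197 571 571 5197
5249 571 571 5249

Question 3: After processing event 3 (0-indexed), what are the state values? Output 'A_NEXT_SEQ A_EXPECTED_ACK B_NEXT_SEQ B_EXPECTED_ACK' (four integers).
After event 0: A_seq=5000 A_ack=193 B_seq=193 B_ack=5000
After event 1: A_seq=5057 A_ack=193 B_seq=193 B_ack=5057
After event 2: A_seq=5057 A_ack=193 B_seq=380 B_ack=5057
After event 3: A_seq=5057 A_ack=193 B_seq=571 B_ack=5057

5057 193 571 5057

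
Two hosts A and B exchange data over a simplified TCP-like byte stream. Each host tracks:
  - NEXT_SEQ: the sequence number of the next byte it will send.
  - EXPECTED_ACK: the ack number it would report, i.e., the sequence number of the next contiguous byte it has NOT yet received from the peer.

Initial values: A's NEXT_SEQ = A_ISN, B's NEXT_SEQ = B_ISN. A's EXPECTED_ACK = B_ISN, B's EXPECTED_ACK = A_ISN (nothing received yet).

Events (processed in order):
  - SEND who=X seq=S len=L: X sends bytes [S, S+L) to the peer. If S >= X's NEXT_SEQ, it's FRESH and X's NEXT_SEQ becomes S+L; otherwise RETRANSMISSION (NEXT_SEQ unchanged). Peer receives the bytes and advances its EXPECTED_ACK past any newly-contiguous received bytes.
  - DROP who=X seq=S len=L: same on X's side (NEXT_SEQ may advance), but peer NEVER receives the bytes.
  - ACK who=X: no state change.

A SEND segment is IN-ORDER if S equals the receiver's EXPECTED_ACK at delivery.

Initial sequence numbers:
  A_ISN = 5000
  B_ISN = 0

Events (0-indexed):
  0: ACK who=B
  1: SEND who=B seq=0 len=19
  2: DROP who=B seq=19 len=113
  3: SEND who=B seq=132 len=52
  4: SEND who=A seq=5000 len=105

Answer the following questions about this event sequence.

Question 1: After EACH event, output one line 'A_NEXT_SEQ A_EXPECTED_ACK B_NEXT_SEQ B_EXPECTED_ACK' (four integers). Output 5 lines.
5000 0 0 5000
5000 19 19 5000
5000 19 132 5000
5000 19 184 5000
5105 19 184 5105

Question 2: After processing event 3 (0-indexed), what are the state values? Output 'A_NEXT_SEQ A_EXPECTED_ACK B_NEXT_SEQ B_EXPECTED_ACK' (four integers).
After event 0: A_seq=5000 A_ack=0 B_seq=0 B_ack=5000
After event 1: A_seq=5000 A_ack=19 B_seq=19 B_ack=5000
After event 2: A_seq=5000 A_ack=19 B_seq=132 B_ack=5000
After event 3: A_seq=5000 A_ack=19 B_seq=184 B_ack=5000

5000 19 184 5000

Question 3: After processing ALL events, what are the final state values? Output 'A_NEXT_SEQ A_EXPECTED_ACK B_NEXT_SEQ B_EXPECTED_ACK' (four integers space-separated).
After event 0: A_seq=5000 A_ack=0 B_seq=0 B_ack=5000
After event 1: A_seq=5000 A_ack=19 B_seq=19 B_ack=5000
After event 2: A_seq=5000 A_ack=19 B_seq=132 B_ack=5000
After event 3: A_seq=5000 A_ack=19 B_seq=184 B_ack=5000
After event 4: A_seq=5105 A_ack=19 B_seq=184 B_ack=5105

Answer: 5105 19 184 5105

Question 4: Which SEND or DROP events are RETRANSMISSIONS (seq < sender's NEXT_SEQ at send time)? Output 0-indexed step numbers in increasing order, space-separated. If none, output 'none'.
Step 1: SEND seq=0 -> fresh
Step 2: DROP seq=19 -> fresh
Step 3: SEND seq=132 -> fresh
Step 4: SEND seq=5000 -> fresh

Answer: none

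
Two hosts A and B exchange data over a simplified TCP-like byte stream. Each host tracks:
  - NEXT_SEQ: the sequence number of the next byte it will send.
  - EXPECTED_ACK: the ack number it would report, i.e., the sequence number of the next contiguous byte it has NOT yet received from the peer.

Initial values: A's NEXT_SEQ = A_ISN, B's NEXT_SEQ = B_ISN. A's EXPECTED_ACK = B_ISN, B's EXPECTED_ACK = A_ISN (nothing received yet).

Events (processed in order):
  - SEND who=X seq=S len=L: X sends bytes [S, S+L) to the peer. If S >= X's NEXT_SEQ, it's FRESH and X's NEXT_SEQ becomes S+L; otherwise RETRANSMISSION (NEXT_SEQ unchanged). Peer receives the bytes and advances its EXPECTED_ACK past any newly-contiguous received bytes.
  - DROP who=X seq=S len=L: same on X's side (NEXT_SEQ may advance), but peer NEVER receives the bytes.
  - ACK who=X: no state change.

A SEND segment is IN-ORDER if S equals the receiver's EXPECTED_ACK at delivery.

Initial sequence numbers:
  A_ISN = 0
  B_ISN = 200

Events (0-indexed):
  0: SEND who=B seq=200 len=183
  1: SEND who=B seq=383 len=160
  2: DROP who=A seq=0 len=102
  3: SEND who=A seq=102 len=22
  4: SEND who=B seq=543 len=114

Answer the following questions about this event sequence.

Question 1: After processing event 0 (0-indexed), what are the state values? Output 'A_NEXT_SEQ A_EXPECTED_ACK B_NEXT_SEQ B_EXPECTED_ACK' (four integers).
After event 0: A_seq=0 A_ack=383 B_seq=383 B_ack=0

0 383 383 0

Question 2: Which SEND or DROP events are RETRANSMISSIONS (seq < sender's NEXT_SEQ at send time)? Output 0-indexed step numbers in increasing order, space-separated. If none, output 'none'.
Step 0: SEND seq=200 -> fresh
Step 1: SEND seq=383 -> fresh
Step 2: DROP seq=0 -> fresh
Step 3: SEND seq=102 -> fresh
Step 4: SEND seq=543 -> fresh

Answer: none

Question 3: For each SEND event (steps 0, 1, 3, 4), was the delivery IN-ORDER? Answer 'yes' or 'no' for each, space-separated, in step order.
Answer: yes yes no yes

Derivation:
Step 0: SEND seq=200 -> in-order
Step 1: SEND seq=383 -> in-order
Step 3: SEND seq=102 -> out-of-order
Step 4: SEND seq=543 -> in-order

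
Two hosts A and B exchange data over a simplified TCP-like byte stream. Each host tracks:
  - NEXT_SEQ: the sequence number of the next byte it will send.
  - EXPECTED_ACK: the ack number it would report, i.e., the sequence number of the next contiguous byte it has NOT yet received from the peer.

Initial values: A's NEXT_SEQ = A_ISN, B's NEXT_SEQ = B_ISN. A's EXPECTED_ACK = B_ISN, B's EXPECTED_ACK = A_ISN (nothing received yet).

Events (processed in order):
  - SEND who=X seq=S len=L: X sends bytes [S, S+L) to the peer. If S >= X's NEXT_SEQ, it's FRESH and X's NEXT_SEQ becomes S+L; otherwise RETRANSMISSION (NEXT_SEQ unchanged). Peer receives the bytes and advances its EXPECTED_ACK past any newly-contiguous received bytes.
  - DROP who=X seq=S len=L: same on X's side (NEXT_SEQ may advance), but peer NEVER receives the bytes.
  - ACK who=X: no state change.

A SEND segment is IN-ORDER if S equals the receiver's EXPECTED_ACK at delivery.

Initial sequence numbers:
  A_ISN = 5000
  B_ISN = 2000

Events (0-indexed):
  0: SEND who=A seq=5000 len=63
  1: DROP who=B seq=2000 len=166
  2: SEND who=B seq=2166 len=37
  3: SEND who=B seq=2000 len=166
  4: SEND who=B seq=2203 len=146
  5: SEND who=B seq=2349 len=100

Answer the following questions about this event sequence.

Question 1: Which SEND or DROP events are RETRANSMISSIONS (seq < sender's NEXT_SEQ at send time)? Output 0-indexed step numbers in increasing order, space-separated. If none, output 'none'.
Step 0: SEND seq=5000 -> fresh
Step 1: DROP seq=2000 -> fresh
Step 2: SEND seq=2166 -> fresh
Step 3: SEND seq=2000 -> retransmit
Step 4: SEND seq=2203 -> fresh
Step 5: SEND seq=2349 -> fresh

Answer: 3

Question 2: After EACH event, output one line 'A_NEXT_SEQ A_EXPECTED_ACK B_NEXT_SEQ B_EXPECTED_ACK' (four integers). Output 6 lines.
5063 2000 2000 5063
5063 2000 2166 5063
5063 2000 2203 5063
5063 2203 2203 5063
5063 2349 2349 5063
5063 2449 2449 5063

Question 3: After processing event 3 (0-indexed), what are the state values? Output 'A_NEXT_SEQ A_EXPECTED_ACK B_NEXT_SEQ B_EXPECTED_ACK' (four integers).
After event 0: A_seq=5063 A_ack=2000 B_seq=2000 B_ack=5063
After event 1: A_seq=5063 A_ack=2000 B_seq=2166 B_ack=5063
After event 2: A_seq=5063 A_ack=2000 B_seq=2203 B_ack=5063
After event 3: A_seq=5063 A_ack=2203 B_seq=2203 B_ack=5063

5063 2203 2203 5063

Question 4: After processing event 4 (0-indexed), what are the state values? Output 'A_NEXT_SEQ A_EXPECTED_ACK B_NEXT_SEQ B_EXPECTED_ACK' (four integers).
After event 0: A_seq=5063 A_ack=2000 B_seq=2000 B_ack=5063
After event 1: A_seq=5063 A_ack=2000 B_seq=2166 B_ack=5063
After event 2: A_seq=5063 A_ack=2000 B_seq=2203 B_ack=5063
After event 3: A_seq=5063 A_ack=2203 B_seq=2203 B_ack=5063
After event 4: A_seq=5063 A_ack=2349 B_seq=2349 B_ack=5063

5063 2349 2349 5063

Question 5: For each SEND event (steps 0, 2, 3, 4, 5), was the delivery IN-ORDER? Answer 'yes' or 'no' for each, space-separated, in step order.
Step 0: SEND seq=5000 -> in-order
Step 2: SEND seq=2166 -> out-of-order
Step 3: SEND seq=2000 -> in-order
Step 4: SEND seq=2203 -> in-order
Step 5: SEND seq=2349 -> in-order

Answer: yes no yes yes yes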